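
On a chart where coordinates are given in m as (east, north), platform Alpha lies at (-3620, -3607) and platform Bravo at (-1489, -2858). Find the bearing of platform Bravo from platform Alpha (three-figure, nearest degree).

Δeast = -1489 − -3620 = 2131.00; Δnorth = -2858 − -3607 = 749.00.
Bearing = atan2(Δeast, Δnorth) mod 360° = 70.63° ≈ 071°.

071°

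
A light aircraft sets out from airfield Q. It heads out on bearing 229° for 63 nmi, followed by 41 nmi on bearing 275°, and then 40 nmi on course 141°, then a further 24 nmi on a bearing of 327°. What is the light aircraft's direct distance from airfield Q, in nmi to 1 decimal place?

Leg 1 (229°, 63 nmi): east 63 sin 229° = -47.55, north 63 cos 229° = -41.33
Leg 2 (275°, 41 nmi): east 41 sin 275° = -40.84, north 41 cos 275° = 3.57
Leg 3 (141°, 40 nmi): east 40 sin 141° = 25.17, north 40 cos 141° = -31.09
Leg 4 (327°, 24 nmi): east 24 sin 327° = -13.07, north 24 cos 327° = 20.13
Net: -76.29 east, -48.72 north. Distance = √((-76.29)² + (-48.72)²) = 90.517 nmi.

90.5 nmi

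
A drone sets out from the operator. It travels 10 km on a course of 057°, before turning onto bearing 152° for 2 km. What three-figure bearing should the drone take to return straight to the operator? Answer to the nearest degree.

Leg 1 (057°, 10 km): east 10 sin 57° = 8.39, north 10 cos 57° = 5.45
Leg 2 (152°, 2 km): east 2 sin 152° = 0.94, north 2 cos 152° = -1.77
Net displacement: 9.33 east, 3.68 north. Direction back to start is (-9.33, -3.68): bearing = atan2(-9.33, -3.68) mod 360° = 248.46° ≈ 248°.

248°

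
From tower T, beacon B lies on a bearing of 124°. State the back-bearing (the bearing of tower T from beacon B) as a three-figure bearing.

Back-bearing = 124° + 180° = 304°.

304°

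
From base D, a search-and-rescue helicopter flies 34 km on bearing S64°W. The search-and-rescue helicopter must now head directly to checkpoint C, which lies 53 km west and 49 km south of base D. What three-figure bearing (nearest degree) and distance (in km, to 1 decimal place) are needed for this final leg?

Leg 1 (S64°W, 34 km): east 34 sin 244° = -30.56, north 34 cos 244° = -14.90
Current position: (-30.56, -14.90). Target: (-53, -49). Remaining: Δeast = -22.44, Δnorth = -34.10.
Bearing = atan2(-22.44, -34.10) mod 360° = 213.35°; distance = √((-22.44)² + (-34.10)²) = 40.818 km.

213°, 40.8 km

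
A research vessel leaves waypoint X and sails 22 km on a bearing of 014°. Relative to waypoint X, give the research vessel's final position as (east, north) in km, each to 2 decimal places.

Leg 1 (014°, 22 km): east 22 sin 14° = 5.32, north 22 cos 14° = 21.35
Summing: 5.32 km east, 21.35 km north → (5.32, 21.35).

(5.32, 21.35)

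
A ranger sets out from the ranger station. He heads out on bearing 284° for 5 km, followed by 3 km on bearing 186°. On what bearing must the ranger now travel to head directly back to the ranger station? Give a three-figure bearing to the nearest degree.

071°

Leg 1 (284°, 5 km): east 5 sin 284° = -4.85, north 5 cos 284° = 1.21
Leg 2 (186°, 3 km): east 3 sin 186° = -0.31, north 3 cos 186° = -2.98
Net displacement: -5.17 east, -1.77 north. Direction back to start is (5.17, 1.77): bearing = atan2(5.17, 1.77) mod 360° = 71.04° ≈ 071°.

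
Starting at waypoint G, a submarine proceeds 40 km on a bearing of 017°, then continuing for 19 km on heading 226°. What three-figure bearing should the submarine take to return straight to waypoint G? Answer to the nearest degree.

175°

Leg 1 (017°, 40 km): east 40 sin 17° = 11.69, north 40 cos 17° = 38.25
Leg 2 (226°, 19 km): east 19 sin 226° = -13.67, north 19 cos 226° = -13.20
Net displacement: -1.97 east, 25.05 north. Direction back to start is (1.97, -25.05): bearing = atan2(1.97, -25.05) mod 360° = 175.50° ≈ 175°.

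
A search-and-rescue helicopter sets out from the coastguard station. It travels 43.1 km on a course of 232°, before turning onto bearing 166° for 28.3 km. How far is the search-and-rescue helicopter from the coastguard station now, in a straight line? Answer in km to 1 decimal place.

60.4 km

Leg 1 (232°, 43.1 km): east 43.1 sin 232° = -33.96, north 43.1 cos 232° = -26.54
Leg 2 (166°, 28.3 km): east 28.3 sin 166° = 6.85, north 28.3 cos 166° = -27.46
Net: -27.12 east, -53.99 north. Distance = √((-27.12)² + (-53.99)²) = 60.421 km.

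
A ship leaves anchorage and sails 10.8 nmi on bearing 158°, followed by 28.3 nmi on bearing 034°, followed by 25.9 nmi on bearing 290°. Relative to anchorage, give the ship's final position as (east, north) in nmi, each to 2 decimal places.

(-4.47, 22.31)

Leg 1 (158°, 10.8 nmi): east 10.8 sin 158° = 4.05, north 10.8 cos 158° = -10.01
Leg 2 (034°, 28.3 nmi): east 28.3 sin 34° = 15.83, north 28.3 cos 34° = 23.46
Leg 3 (290°, 25.9 nmi): east 25.9 sin 290° = -24.34, north 25.9 cos 290° = 8.86
Summing: -4.47 nmi east, 22.31 nmi north → (-4.47, 22.31).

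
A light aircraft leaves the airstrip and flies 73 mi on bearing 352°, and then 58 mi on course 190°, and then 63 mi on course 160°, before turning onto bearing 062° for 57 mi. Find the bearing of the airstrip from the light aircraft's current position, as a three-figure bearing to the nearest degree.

288°

Leg 1 (352°, 73 mi): east 73 sin 352° = -10.16, north 73 cos 352° = 72.29
Leg 2 (190°, 58 mi): east 58 sin 190° = -10.07, north 58 cos 190° = -57.12
Leg 3 (160°, 63 mi): east 63 sin 160° = 21.55, north 63 cos 160° = -59.20
Leg 4 (062°, 57 mi): east 57 sin 62° = 50.33, north 57 cos 62° = 26.76
Net displacement: 51.64 east, -17.27 north. Direction back to start is (-51.64, 17.27): bearing = atan2(-51.64, 17.27) mod 360° = 288.49° ≈ 288°.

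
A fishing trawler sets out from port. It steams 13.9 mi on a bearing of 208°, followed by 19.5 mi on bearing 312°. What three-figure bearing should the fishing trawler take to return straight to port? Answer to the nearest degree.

Leg 1 (208°, 13.9 mi): east 13.9 sin 208° = -6.53, north 13.9 cos 208° = -12.27
Leg 2 (312°, 19.5 mi): east 19.5 sin 312° = -14.49, north 19.5 cos 312° = 13.05
Net displacement: -21.02 east, 0.78 north. Direction back to start is (21.02, -0.78): bearing = atan2(21.02, -0.78) mod 360° = 92.11° ≈ 092°.

092°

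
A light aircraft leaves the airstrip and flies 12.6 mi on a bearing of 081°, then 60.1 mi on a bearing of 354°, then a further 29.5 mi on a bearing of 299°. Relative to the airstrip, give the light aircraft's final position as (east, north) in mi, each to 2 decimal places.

(-19.64, 76.04)

Leg 1 (081°, 12.6 mi): east 12.6 sin 81° = 12.44, north 12.6 cos 81° = 1.97
Leg 2 (354°, 60.1 mi): east 60.1 sin 354° = -6.28, north 60.1 cos 354° = 59.77
Leg 3 (299°, 29.5 mi): east 29.5 sin 299° = -25.80, north 29.5 cos 299° = 14.30
Summing: -19.64 mi east, 76.04 mi north → (-19.64, 76.04).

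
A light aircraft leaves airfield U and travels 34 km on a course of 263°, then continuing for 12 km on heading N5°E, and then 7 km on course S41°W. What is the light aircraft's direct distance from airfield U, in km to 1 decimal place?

Leg 1 (263°, 34 km): east 34 sin 263° = -33.75, north 34 cos 263° = -4.14
Leg 2 (N5°E, 12 km): east 12 sin 5° = 1.05, north 12 cos 5° = 11.95
Leg 3 (S41°W, 7 km): east 7 sin 221° = -4.59, north 7 cos 221° = -5.28
Net: -37.29 east, 2.53 north. Distance = √((-37.29)² + (2.53)²) = 37.379 km.

37.4 km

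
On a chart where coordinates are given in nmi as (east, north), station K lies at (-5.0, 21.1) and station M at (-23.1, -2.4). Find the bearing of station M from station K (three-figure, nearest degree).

Δeast = -23.1 − -5.0 = -18.10; Δnorth = -2.4 − 21.1 = -23.50.
Bearing = atan2(Δeast, Δnorth) mod 360° = 217.60° ≈ 218°.

218°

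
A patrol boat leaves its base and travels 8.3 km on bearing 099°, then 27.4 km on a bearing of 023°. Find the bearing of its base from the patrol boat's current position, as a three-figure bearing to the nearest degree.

218°

Leg 1 (099°, 8.3 km): east 8.3 sin 99° = 8.20, north 8.3 cos 99° = -1.30
Leg 2 (023°, 27.4 km): east 27.4 sin 23° = 10.71, north 27.4 cos 23° = 25.22
Net displacement: 18.90 east, 23.92 north. Direction back to start is (-18.90, -23.92): bearing = atan2(-18.90, -23.92) mod 360° = 218.32° ≈ 218°.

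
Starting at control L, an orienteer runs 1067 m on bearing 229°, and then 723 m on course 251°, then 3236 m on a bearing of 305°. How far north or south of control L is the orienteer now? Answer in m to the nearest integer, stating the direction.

921 m north

Leg 1 (229°, 1067 m): east 1067 sin 229° = -805.28, north 1067 cos 229° = -700.01
Leg 2 (251°, 723 m): east 723 sin 251° = -683.61, north 723 cos 251° = -235.39
Leg 3 (305°, 3236 m): east 3236 sin 305° = -2650.78, north 3236 cos 305° = 1856.09
Net north component: 920.69 m.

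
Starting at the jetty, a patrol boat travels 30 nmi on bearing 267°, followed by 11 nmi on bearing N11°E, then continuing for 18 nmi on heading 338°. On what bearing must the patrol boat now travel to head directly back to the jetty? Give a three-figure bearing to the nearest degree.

Leg 1 (267°, 30 nmi): east 30 sin 267° = -29.96, north 30 cos 267° = -1.57
Leg 2 (N11°E, 11 nmi): east 11 sin 11° = 2.10, north 11 cos 11° = 10.80
Leg 3 (338°, 18 nmi): east 18 sin 338° = -6.74, north 18 cos 338° = 16.69
Net displacement: -34.60 east, 25.92 north. Direction back to start is (34.60, -25.92): bearing = atan2(34.60, -25.92) mod 360° = 126.83° ≈ 127°.

127°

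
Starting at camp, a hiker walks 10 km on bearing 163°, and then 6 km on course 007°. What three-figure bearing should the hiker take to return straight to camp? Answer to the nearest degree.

315°

Leg 1 (163°, 10 km): east 10 sin 163° = 2.92, north 10 cos 163° = -9.56
Leg 2 (007°, 6 km): east 6 sin 7° = 0.73, north 6 cos 7° = 5.96
Net displacement: 3.65 east, -3.61 north. Direction back to start is (-3.65, 3.61): bearing = atan2(-3.65, 3.61) mod 360° = 314.63° ≈ 315°.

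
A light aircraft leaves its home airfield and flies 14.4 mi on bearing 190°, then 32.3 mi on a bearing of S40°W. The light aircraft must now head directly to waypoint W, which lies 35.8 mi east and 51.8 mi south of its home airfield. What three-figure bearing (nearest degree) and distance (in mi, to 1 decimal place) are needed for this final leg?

102°, 60.4 mi

Leg 1 (190°, 14.4 mi): east 14.4 sin 190° = -2.50, north 14.4 cos 190° = -14.18
Leg 2 (S40°W, 32.3 mi): east 32.3 sin 220° = -20.76, north 32.3 cos 220° = -24.74
Current position: (-23.26, -38.92). Target: (35.8, -51.8). Remaining: Δeast = 59.06, Δnorth = -12.88.
Bearing = atan2(59.06, -12.88) mod 360° = 102.30°; distance = √((59.06)² + (-12.88)²) = 60.450 mi.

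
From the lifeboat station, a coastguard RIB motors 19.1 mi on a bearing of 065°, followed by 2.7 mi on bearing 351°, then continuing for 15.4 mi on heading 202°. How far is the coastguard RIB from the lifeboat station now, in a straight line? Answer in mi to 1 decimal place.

Leg 1 (065°, 19.1 mi): east 19.1 sin 65° = 17.31, north 19.1 cos 65° = 8.07
Leg 2 (351°, 2.7 mi): east 2.7 sin 351° = -0.42, north 2.7 cos 351° = 2.67
Leg 3 (202°, 15.4 mi): east 15.4 sin 202° = -5.77, north 15.4 cos 202° = -14.28
Net: 11.12 east, -3.54 north. Distance = √((11.12)² + (-3.54)²) = 11.669 mi.

11.7 mi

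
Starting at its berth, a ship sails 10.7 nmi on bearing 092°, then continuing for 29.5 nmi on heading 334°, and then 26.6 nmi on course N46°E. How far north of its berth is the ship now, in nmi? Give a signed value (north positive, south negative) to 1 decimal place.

44.6 nmi

Leg 1 (092°, 10.7 nmi): east 10.7 sin 92° = 10.69, north 10.7 cos 92° = -0.37
Leg 2 (334°, 29.5 nmi): east 29.5 sin 334° = -12.93, north 29.5 cos 334° = 26.51
Leg 3 (N46°E, 26.6 nmi): east 26.6 sin 46° = 19.13, north 26.6 cos 46° = 18.48
Net north component: 44.62 nmi.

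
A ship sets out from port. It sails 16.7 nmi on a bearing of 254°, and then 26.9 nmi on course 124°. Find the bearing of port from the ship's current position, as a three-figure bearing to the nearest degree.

342°

Leg 1 (254°, 16.7 nmi): east 16.7 sin 254° = -16.05, north 16.7 cos 254° = -4.60
Leg 2 (124°, 26.9 nmi): east 26.9 sin 124° = 22.30, north 26.9 cos 124° = -15.04
Net displacement: 6.25 east, -19.65 north. Direction back to start is (-6.25, 19.65): bearing = atan2(-6.25, 19.65) mod 360° = 342.36° ≈ 342°.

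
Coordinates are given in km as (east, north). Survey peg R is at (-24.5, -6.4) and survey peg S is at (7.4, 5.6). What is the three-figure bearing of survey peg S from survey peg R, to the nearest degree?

069°

Δeast = 7.4 − -24.5 = 31.90; Δnorth = 5.6 − -6.4 = 12.00.
Bearing = atan2(Δeast, Δnorth) mod 360° = 69.38° ≈ 069°.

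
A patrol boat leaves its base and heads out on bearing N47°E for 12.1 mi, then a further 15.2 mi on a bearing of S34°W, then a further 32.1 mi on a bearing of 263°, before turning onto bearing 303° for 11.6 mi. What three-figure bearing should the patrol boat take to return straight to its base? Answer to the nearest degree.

Leg 1 (N47°E, 12.1 mi): east 12.1 sin 47° = 8.85, north 12.1 cos 47° = 8.25
Leg 2 (S34°W, 15.2 mi): east 15.2 sin 214° = -8.50, north 15.2 cos 214° = -12.60
Leg 3 (263°, 32.1 mi): east 32.1 sin 263° = -31.86, north 32.1 cos 263° = -3.91
Leg 4 (303°, 11.6 mi): east 11.6 sin 303° = -9.73, north 11.6 cos 303° = 6.32
Net displacement: -41.24 east, -1.94 north. Direction back to start is (41.24, 1.94): bearing = atan2(41.24, 1.94) mod 360° = 87.30° ≈ 087°.

087°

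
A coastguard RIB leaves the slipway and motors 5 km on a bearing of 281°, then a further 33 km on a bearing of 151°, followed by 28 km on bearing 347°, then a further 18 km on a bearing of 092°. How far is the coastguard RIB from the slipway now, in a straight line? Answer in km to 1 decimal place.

Leg 1 (281°, 5 km): east 5 sin 281° = -4.91, north 5 cos 281° = 0.95
Leg 2 (151°, 33 km): east 33 sin 151° = 16.00, north 33 cos 151° = -28.86
Leg 3 (347°, 28 km): east 28 sin 347° = -6.30, north 28 cos 347° = 27.28
Leg 4 (092°, 18 km): east 18 sin 92° = 17.99, north 18 cos 92° = -0.63
Net: 22.78 east, -1.25 north. Distance = √((22.78)² + (-1.25)²) = 22.815 km.

22.8 km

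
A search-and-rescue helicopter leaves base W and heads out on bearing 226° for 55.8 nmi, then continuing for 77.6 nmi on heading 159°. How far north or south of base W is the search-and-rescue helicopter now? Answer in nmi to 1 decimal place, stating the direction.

Leg 1 (226°, 55.8 nmi): east 55.8 sin 226° = -40.14, north 55.8 cos 226° = -38.76
Leg 2 (159°, 77.6 nmi): east 77.6 sin 159° = 27.81, north 77.6 cos 159° = -72.45
Net north component: -111.21 nmi.

111.2 nmi south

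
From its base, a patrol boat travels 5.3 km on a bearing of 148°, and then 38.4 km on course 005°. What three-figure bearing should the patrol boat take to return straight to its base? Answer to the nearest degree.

190°

Leg 1 (148°, 5.3 km): east 5.3 sin 148° = 2.81, north 5.3 cos 148° = -4.49
Leg 2 (005°, 38.4 km): east 38.4 sin 5° = 3.35, north 38.4 cos 5° = 38.25
Net displacement: 6.16 east, 33.76 north. Direction back to start is (-6.16, -33.76): bearing = atan2(-6.16, -33.76) mod 360° = 190.33° ≈ 190°.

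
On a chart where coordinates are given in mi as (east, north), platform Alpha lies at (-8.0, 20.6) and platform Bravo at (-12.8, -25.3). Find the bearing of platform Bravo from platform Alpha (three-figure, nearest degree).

186°

Δeast = -12.8 − -8.0 = -4.80; Δnorth = -25.3 − 20.6 = -45.90.
Bearing = atan2(Δeast, Δnorth) mod 360° = 185.97° ≈ 186°.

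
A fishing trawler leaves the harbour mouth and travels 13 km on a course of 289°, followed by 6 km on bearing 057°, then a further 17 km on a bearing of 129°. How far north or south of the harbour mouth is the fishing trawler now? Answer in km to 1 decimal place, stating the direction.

Leg 1 (289°, 13 km): east 13 sin 289° = -12.29, north 13 cos 289° = 4.23
Leg 2 (057°, 6 km): east 6 sin 57° = 5.03, north 6 cos 57° = 3.27
Leg 3 (129°, 17 km): east 17 sin 129° = 13.21, north 17 cos 129° = -10.70
Net north component: -3.20 km.

3.2 km south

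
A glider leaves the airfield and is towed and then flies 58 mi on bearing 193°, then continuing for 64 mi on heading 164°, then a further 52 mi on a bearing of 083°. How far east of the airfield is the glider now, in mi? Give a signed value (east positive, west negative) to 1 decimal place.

Leg 1 (193°, 58 mi): east 58 sin 193° = -13.05, north 58 cos 193° = -56.51
Leg 2 (164°, 64 mi): east 64 sin 164° = 17.64, north 64 cos 164° = -61.52
Leg 3 (083°, 52 mi): east 52 sin 83° = 51.61, north 52 cos 83° = 6.34
Net east component: 56.21 mi.

56.2 mi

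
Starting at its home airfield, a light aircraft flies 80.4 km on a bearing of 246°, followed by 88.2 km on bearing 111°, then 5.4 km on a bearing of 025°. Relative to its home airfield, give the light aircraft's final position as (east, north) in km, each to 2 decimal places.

(11.17, -59.42)

Leg 1 (246°, 80.4 km): east 80.4 sin 246° = -73.45, north 80.4 cos 246° = -32.70
Leg 2 (111°, 88.2 km): east 88.2 sin 111° = 82.34, north 88.2 cos 111° = -31.61
Leg 3 (025°, 5.4 km): east 5.4 sin 25° = 2.28, north 5.4 cos 25° = 4.89
Summing: 11.17 km east, -59.42 km north → (11.17, -59.42).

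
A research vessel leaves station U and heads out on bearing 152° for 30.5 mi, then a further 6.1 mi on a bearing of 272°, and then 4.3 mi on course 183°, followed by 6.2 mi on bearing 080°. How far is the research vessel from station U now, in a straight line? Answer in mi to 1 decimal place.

Leg 1 (152°, 30.5 mi): east 30.5 sin 152° = 14.32, north 30.5 cos 152° = -26.93
Leg 2 (272°, 6.1 mi): east 6.1 sin 272° = -6.10, north 6.1 cos 272° = 0.21
Leg 3 (183°, 4.3 mi): east 4.3 sin 183° = -0.23, north 4.3 cos 183° = -4.29
Leg 4 (080°, 6.2 mi): east 6.2 sin 80° = 6.11, north 6.2 cos 80° = 1.08
Net: 14.10 east, -29.93 north. Distance = √((14.10)² + (-29.93)²) = 33.090 mi.

33.1 mi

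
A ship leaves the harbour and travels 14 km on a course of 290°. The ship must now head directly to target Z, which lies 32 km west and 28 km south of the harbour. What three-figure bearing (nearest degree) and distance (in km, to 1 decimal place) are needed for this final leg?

Leg 1 (290°, 14 km): east 14 sin 290° = -13.16, north 14 cos 290° = 4.79
Current position: (-13.16, 4.79). Target: (-32, -28). Remaining: Δeast = -18.84, Δnorth = -32.79.
Bearing = atan2(-18.84, -32.79) mod 360° = 209.89°; distance = √((-18.84)² + (-32.79)²) = 37.818 km.

210°, 37.8 km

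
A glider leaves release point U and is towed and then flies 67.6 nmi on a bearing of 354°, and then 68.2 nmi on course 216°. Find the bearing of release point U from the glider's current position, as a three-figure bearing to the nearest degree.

104°

Leg 1 (354°, 67.6 nmi): east 67.6 sin 354° = -7.07, north 67.6 cos 354° = 67.23
Leg 2 (216°, 68.2 nmi): east 68.2 sin 216° = -40.09, north 68.2 cos 216° = -55.17
Net displacement: -47.15 east, 12.05 north. Direction back to start is (47.15, -12.05): bearing = atan2(47.15, -12.05) mod 360° = 104.34° ≈ 104°.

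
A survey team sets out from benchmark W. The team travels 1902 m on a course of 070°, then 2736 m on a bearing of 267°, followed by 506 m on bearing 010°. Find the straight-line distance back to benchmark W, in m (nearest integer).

Leg 1 (070°, 1902 m): east 1902 sin 70° = 1787.30, north 1902 cos 70° = 650.52
Leg 2 (267°, 2736 m): east 2736 sin 267° = -2732.25, north 2736 cos 267° = -143.19
Leg 3 (010°, 506 m): east 506 sin 10° = 87.87, north 506 cos 10° = 498.31
Net: -857.09 east, 1005.64 north. Distance = √((-857.09)² + (1005.64)²) = 1321.333 m.

1321 m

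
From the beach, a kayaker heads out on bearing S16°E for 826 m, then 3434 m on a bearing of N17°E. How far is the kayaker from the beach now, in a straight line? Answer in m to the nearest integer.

2778 m

Leg 1 (S16°E, 826 m): east 826 sin 164° = 227.68, north 826 cos 164° = -794.00
Leg 2 (N17°E, 3434 m): east 3434 sin 17° = 1004.00, north 3434 cos 17° = 3283.95
Net: 1231.68 east, 2489.95 north. Distance = √((1231.68)² + (2489.95)²) = 2777.927 m.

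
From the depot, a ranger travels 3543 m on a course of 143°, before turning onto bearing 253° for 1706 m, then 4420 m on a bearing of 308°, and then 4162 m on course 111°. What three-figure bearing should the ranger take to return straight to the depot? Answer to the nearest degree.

Leg 1 (143°, 3543 m): east 3543 sin 143° = 2132.23, north 3543 cos 143° = -2829.57
Leg 2 (253°, 1706 m): east 1706 sin 253° = -1631.46, north 1706 cos 253° = -498.79
Leg 3 (308°, 4420 m): east 4420 sin 308° = -3483.01, north 4420 cos 308° = 2721.22
Leg 4 (111°, 4162 m): east 4162 sin 111° = 3885.56, north 4162 cos 111° = -1491.53
Net displacement: 903.33 east, -2098.66 north. Direction back to start is (-903.33, 2098.66): bearing = atan2(-903.33, 2098.66) mod 360° = 336.71° ≈ 337°.

337°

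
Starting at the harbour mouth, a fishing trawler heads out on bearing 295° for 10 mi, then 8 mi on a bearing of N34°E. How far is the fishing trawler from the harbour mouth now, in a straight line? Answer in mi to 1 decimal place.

11.8 mi

Leg 1 (295°, 10 mi): east 10 sin 295° = -9.06, north 10 cos 295° = 4.23
Leg 2 (N34°E, 8 mi): east 8 sin 34° = 4.47, north 8 cos 34° = 6.63
Net: -4.59 east, 10.86 north. Distance = √((-4.59)² + (10.86)²) = 11.789 mi.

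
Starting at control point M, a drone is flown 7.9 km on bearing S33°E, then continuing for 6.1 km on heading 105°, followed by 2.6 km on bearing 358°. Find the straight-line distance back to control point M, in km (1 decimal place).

11.6 km

Leg 1 (S33°E, 7.9 km): east 7.9 sin 147° = 4.30, north 7.9 cos 147° = -6.63
Leg 2 (105°, 6.1 km): east 6.1 sin 105° = 5.89, north 6.1 cos 105° = -1.58
Leg 3 (358°, 2.6 km): east 2.6 sin 358° = -0.09, north 2.6 cos 358° = 2.60
Net: 10.10 east, -5.61 north. Distance = √((10.10)² + (-5.61)²) = 11.555 km.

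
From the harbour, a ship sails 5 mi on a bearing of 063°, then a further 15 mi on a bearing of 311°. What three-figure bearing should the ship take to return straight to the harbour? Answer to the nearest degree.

Leg 1 (063°, 5 mi): east 5 sin 63° = 4.46, north 5 cos 63° = 2.27
Leg 2 (311°, 15 mi): east 15 sin 311° = -11.32, north 15 cos 311° = 9.84
Net displacement: -6.87 east, 12.11 north. Direction back to start is (6.87, -12.11): bearing = atan2(6.87, -12.11) mod 360° = 150.45° ≈ 150°.

150°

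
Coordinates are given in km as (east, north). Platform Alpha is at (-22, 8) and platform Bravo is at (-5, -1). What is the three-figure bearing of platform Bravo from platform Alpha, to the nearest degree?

118°

Δeast = -5 − -22 = 17.00; Δnorth = -1 − 8 = -9.00.
Bearing = atan2(Δeast, Δnorth) mod 360° = 117.90° ≈ 118°.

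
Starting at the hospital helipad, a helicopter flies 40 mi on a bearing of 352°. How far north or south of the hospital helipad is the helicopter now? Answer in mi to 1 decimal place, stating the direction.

Leg 1 (352°, 40 mi): east 40 sin 352° = -5.57, north 40 cos 352° = 39.61
Net north component: 39.61 mi.

39.6 mi north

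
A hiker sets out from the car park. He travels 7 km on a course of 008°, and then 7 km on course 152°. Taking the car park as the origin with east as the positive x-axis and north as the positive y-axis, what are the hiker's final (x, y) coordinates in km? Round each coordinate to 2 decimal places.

Leg 1 (008°, 7 km): east 7 sin 8° = 0.97, north 7 cos 8° = 6.93
Leg 2 (152°, 7 km): east 7 sin 152° = 3.29, north 7 cos 152° = -6.18
Summing: 4.26 km east, 0.75 km north → (4.26, 0.75).

(4.26, 0.75)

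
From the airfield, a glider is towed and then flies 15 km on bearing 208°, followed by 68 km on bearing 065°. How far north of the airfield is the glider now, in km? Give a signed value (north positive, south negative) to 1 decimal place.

Leg 1 (208°, 15 km): east 15 sin 208° = -7.04, north 15 cos 208° = -13.24
Leg 2 (065°, 68 km): east 68 sin 65° = 61.63, north 68 cos 65° = 28.74
Net north component: 15.49 km.

15.5 km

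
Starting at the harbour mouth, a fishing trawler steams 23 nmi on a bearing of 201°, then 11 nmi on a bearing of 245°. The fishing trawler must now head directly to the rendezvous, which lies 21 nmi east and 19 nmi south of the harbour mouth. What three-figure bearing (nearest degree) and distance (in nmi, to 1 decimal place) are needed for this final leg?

080°, 39.9 nmi

Leg 1 (201°, 23 nmi): east 23 sin 201° = -8.24, north 23 cos 201° = -21.47
Leg 2 (245°, 11 nmi): east 11 sin 245° = -9.97, north 11 cos 245° = -4.65
Current position: (-18.21, -26.12). Target: (21, -19). Remaining: Δeast = 39.21, Δnorth = 7.12.
Bearing = atan2(39.21, 7.12) mod 360° = 79.71°; distance = √((39.21)² + (7.12)²) = 39.853 nmi.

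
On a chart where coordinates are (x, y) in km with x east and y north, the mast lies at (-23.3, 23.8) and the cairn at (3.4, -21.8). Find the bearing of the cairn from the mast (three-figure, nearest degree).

Δeast = 3.4 − -23.3 = 26.70; Δnorth = -21.8 − 23.8 = -45.60.
Bearing = atan2(Δeast, Δnorth) mod 360° = 149.65° ≈ 150°.

150°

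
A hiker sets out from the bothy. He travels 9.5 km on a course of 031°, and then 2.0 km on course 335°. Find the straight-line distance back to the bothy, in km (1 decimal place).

10.7 km

Leg 1 (031°, 9.5 km): east 9.5 sin 31° = 4.89, north 9.5 cos 31° = 8.14
Leg 2 (335°, 2.0 km): east 2.0 sin 335° = -0.85, north 2.0 cos 335° = 1.81
Net: 4.05 east, 9.96 north. Distance = √((4.05)² + (9.96)²) = 10.747 km.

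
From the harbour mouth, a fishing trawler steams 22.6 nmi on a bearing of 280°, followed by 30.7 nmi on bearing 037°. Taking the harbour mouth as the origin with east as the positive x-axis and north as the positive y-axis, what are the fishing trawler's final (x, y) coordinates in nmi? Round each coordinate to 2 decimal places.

Leg 1 (280°, 22.6 nmi): east 22.6 sin 280° = -22.26, north 22.6 cos 280° = 3.92
Leg 2 (037°, 30.7 nmi): east 30.7 sin 37° = 18.48, north 30.7 cos 37° = 24.52
Summing: -3.78 nmi east, 28.44 nmi north → (-3.78, 28.44).

(-3.78, 28.44)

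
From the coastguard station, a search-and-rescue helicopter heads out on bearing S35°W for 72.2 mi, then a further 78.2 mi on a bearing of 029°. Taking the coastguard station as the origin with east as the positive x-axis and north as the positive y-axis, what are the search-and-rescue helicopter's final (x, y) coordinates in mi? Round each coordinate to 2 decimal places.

Leg 1 (S35°W, 72.2 mi): east 72.2 sin 215° = -41.41, north 72.2 cos 215° = -59.14
Leg 2 (029°, 78.2 mi): east 78.2 sin 29° = 37.91, north 78.2 cos 29° = 68.40
Summing: -3.50 mi east, 9.25 mi north → (-3.50, 9.25).

(-3.50, 9.25)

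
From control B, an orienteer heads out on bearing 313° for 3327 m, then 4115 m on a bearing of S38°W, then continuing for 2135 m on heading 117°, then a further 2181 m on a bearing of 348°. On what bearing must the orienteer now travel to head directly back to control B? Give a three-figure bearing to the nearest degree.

Leg 1 (313°, 3327 m): east 3327 sin 313° = -2433.21, north 3327 cos 313° = 2269.01
Leg 2 (S38°W, 4115 m): east 4115 sin 218° = -2533.45, north 4115 cos 218° = -3242.66
Leg 3 (117°, 2135 m): east 2135 sin 117° = 1902.30, north 2135 cos 117° = -969.27
Leg 4 (348°, 2181 m): east 2181 sin 348° = -453.46, north 2181 cos 348° = 2133.34
Net displacement: -3517.82 east, 190.41 north. Direction back to start is (3517.82, -190.41): bearing = atan2(3517.82, -190.41) mod 360° = 93.10° ≈ 093°.

093°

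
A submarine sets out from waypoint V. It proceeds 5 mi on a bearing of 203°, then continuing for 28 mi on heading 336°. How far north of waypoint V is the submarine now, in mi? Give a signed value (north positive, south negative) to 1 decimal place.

21.0 mi

Leg 1 (203°, 5 mi): east 5 sin 203° = -1.95, north 5 cos 203° = -4.60
Leg 2 (336°, 28 mi): east 28 sin 336° = -11.39, north 28 cos 336° = 25.58
Net north component: 20.98 mi.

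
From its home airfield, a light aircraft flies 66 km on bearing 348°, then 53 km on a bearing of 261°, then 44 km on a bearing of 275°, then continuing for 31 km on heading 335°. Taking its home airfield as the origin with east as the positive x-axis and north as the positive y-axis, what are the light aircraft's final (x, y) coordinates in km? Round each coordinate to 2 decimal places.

(-123.00, 88.20)

Leg 1 (348°, 66 km): east 66 sin 348° = -13.72, north 66 cos 348° = 64.56
Leg 2 (261°, 53 km): east 53 sin 261° = -52.35, north 53 cos 261° = -8.29
Leg 3 (275°, 44 km): east 44 sin 275° = -43.83, north 44 cos 275° = 3.83
Leg 4 (335°, 31 km): east 31 sin 335° = -13.10, north 31 cos 335° = 28.10
Summing: -123.00 km east, 88.20 km north → (-123.00, 88.20).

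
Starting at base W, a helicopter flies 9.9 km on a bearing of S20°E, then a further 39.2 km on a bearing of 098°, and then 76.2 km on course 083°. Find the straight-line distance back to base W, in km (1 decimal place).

Leg 1 (S20°E, 9.9 km): east 9.9 sin 160° = 3.39, north 9.9 cos 160° = -9.30
Leg 2 (098°, 39.2 km): east 39.2 sin 98° = 38.82, north 39.2 cos 98° = -5.46
Leg 3 (083°, 76.2 km): east 76.2 sin 83° = 75.63, north 76.2 cos 83° = 9.29
Net: 117.84 east, -5.47 north. Distance = √((117.84)² + (-5.47)²) = 117.964 km.

118.0 km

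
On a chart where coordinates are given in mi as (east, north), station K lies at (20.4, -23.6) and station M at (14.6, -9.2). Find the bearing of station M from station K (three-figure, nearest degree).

338°

Δeast = 14.6 − 20.4 = -5.80; Δnorth = -9.2 − -23.6 = 14.40.
Bearing = atan2(Δeast, Δnorth) mod 360° = 338.06° ≈ 338°.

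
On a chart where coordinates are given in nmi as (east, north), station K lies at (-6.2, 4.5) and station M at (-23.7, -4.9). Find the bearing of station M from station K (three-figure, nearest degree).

Δeast = -23.7 − -6.2 = -17.50; Δnorth = -4.9 − 4.5 = -9.40.
Bearing = atan2(Δeast, Δnorth) mod 360° = 241.76° ≈ 242°.

242°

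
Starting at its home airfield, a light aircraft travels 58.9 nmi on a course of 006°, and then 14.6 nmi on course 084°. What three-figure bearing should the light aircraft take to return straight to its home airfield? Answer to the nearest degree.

199°

Leg 1 (006°, 58.9 nmi): east 58.9 sin 6° = 6.16, north 58.9 cos 6° = 58.58
Leg 2 (084°, 14.6 nmi): east 14.6 sin 84° = 14.52, north 14.6 cos 84° = 1.53
Net displacement: 20.68 east, 60.10 north. Direction back to start is (-20.68, -60.10): bearing = atan2(-20.68, -60.10) mod 360° = 198.98° ≈ 199°.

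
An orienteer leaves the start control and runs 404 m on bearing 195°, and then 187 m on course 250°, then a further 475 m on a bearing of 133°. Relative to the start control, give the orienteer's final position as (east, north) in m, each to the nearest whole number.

Leg 1 (195°, 404 m): east 404 sin 195° = -104.56, north 404 cos 195° = -390.23
Leg 2 (250°, 187 m): east 187 sin 250° = -175.72, north 187 cos 250° = -63.96
Leg 3 (133°, 475 m): east 475 sin 133° = 347.39, north 475 cos 133° = -323.95
Summing: 67.11 m east, -778.14 m north → (67, -778).

(67, -778)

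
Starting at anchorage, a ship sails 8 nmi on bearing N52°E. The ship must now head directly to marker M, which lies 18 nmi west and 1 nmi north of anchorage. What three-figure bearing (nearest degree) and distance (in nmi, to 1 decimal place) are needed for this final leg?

Leg 1 (N52°E, 8 nmi): east 8 sin 52° = 6.30, north 8 cos 52° = 4.93
Current position: (6.30, 4.93). Target: (-18, 1). Remaining: Δeast = -24.30, Δnorth = -3.93.
Bearing = atan2(-24.30, -3.93) mod 360° = 260.83°; distance = √((-24.30)² + (-3.93)²) = 24.619 nmi.

261°, 24.6 nmi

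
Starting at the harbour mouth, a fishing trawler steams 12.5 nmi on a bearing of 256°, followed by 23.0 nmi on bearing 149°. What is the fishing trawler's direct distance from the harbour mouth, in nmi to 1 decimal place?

Leg 1 (256°, 12.5 nmi): east 12.5 sin 256° = -12.13, north 12.5 cos 256° = -3.02
Leg 2 (149°, 23.0 nmi): east 23.0 sin 149° = 11.85, north 23.0 cos 149° = -19.71
Net: -0.28 east, -22.74 north. Distance = √((-0.28)² + (-22.74)²) = 22.741 nmi.

22.7 nmi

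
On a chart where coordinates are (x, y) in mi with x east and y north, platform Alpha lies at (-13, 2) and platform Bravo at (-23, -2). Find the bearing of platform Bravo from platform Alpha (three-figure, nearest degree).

248°

Δeast = -23 − -13 = -10.00; Δnorth = -2 − 2 = -4.00.
Bearing = atan2(Δeast, Δnorth) mod 360° = 248.20° ≈ 248°.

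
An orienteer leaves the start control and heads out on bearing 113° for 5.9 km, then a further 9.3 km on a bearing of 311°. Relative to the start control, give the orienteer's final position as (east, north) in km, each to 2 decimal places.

(-1.59, 3.80)

Leg 1 (113°, 5.9 km): east 5.9 sin 113° = 5.43, north 5.9 cos 113° = -2.31
Leg 2 (311°, 9.3 km): east 9.3 sin 311° = -7.02, north 9.3 cos 311° = 6.10
Summing: -1.59 km east, 3.80 km north → (-1.59, 3.80).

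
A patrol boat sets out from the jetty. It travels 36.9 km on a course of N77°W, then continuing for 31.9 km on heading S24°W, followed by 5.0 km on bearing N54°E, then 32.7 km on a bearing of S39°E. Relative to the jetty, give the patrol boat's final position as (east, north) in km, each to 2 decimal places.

Leg 1 (N77°W, 36.9 km): east 36.9 sin 283° = -35.95, north 36.9 cos 283° = 8.30
Leg 2 (S24°W, 31.9 km): east 31.9 sin 204° = -12.97, north 31.9 cos 204° = -29.14
Leg 3 (N54°E, 5.0 km): east 5.0 sin 54° = 4.05, north 5.0 cos 54° = 2.94
Leg 4 (S39°E, 32.7 km): east 32.7 sin 141° = 20.58, north 32.7 cos 141° = -25.41
Summing: -24.31 km east, -43.32 km north → (-24.31, -43.32).

(-24.31, -43.32)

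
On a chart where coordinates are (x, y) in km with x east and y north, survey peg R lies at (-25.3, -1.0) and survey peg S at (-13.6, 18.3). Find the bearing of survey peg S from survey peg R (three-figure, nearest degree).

Δeast = -13.6 − -25.3 = 11.70; Δnorth = 18.3 − -1.0 = 19.30.
Bearing = atan2(Δeast, Δnorth) mod 360° = 31.22° ≈ 031°.

031°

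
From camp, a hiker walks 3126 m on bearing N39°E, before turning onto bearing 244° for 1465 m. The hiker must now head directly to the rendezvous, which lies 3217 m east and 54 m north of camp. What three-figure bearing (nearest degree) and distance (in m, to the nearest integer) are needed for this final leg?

124°, 3097 m

Leg 1 (N39°E, 3126 m): east 3126 sin 39° = 1967.26, north 3126 cos 39° = 2429.36
Leg 2 (244°, 1465 m): east 1465 sin 244° = -1316.73, north 1465 cos 244° = -642.21
Current position: (650.52, 1787.14). Target: (3217, 54). Remaining: Δeast = 2566.48, Δnorth = -1733.14.
Bearing = atan2(2566.48, -1733.14) mod 360° = 124.03°; distance = √((2566.48)² + (-1733.14)²) = 3096.869 m.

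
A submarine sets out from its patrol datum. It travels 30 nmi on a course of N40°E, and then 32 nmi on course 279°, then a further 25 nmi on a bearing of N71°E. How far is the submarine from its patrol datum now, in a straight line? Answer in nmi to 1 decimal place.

37.9 nmi

Leg 1 (N40°E, 30 nmi): east 30 sin 40° = 19.28, north 30 cos 40° = 22.98
Leg 2 (279°, 32 nmi): east 32 sin 279° = -31.61, north 32 cos 279° = 5.01
Leg 3 (N71°E, 25 nmi): east 25 sin 71° = 23.64, north 25 cos 71° = 8.14
Net: 11.32 east, 36.13 north. Distance = √((11.32)² + (36.13)²) = 37.857 nmi.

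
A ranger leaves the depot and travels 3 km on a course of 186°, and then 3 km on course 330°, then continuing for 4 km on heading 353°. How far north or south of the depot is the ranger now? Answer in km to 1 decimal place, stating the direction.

3.6 km north

Leg 1 (186°, 3 km): east 3 sin 186° = -0.31, north 3 cos 186° = -2.98
Leg 2 (330°, 3 km): east 3 sin 330° = -1.50, north 3 cos 330° = 2.60
Leg 3 (353°, 4 km): east 4 sin 353° = -0.49, north 4 cos 353° = 3.97
Net north component: 3.58 km.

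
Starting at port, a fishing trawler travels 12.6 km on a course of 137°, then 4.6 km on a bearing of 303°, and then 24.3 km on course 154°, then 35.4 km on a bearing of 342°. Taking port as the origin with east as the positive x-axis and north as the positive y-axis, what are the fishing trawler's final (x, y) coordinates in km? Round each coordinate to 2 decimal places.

(4.45, 5.12)

Leg 1 (137°, 12.6 km): east 12.6 sin 137° = 8.59, north 12.6 cos 137° = -9.22
Leg 2 (303°, 4.6 km): east 4.6 sin 303° = -3.86, north 4.6 cos 303° = 2.51
Leg 3 (154°, 24.3 km): east 24.3 sin 154° = 10.65, north 24.3 cos 154° = -21.84
Leg 4 (342°, 35.4 km): east 35.4 sin 342° = -10.94, north 35.4 cos 342° = 33.67
Summing: 4.45 km east, 5.12 km north → (4.45, 5.12).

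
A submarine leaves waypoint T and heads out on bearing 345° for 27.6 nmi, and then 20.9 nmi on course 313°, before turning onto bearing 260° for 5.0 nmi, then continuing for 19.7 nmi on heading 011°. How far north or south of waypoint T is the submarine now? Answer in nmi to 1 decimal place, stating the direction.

59.4 nmi north

Leg 1 (345°, 27.6 nmi): east 27.6 sin 345° = -7.14, north 27.6 cos 345° = 26.66
Leg 2 (313°, 20.9 nmi): east 20.9 sin 313° = -15.29, north 20.9 cos 313° = 14.25
Leg 3 (260°, 5.0 nmi): east 5.0 sin 260° = -4.92, north 5.0 cos 260° = -0.87
Leg 4 (011°, 19.7 nmi): east 19.7 sin 11° = 3.76, north 19.7 cos 11° = 19.34
Net north component: 59.38 nmi.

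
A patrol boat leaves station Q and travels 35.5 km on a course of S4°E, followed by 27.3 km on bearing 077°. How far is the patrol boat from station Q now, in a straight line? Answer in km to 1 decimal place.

Leg 1 (S4°E, 35.5 km): east 35.5 sin 176° = 2.48, north 35.5 cos 176° = -35.41
Leg 2 (077°, 27.3 km): east 27.3 sin 77° = 26.60, north 27.3 cos 77° = 6.14
Net: 29.08 east, -29.27 north. Distance = √((29.08)² + (-29.27)²) = 41.259 km.

41.3 km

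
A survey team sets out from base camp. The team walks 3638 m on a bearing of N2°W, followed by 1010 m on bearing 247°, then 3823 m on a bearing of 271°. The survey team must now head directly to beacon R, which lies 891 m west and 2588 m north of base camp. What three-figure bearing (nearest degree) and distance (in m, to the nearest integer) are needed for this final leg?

Leg 1 (N2°W, 3638 m): east 3638 sin 358° = -126.96, north 3638 cos 358° = 3635.78
Leg 2 (247°, 1010 m): east 1010 sin 247° = -929.71, north 1010 cos 247° = -394.64
Leg 3 (271°, 3823 m): east 3823 sin 271° = -3822.42, north 3823 cos 271° = 66.72
Current position: (-4879.09, 3307.87). Target: (-891, 2588). Remaining: Δeast = 3988.09, Δnorth = -719.87.
Bearing = atan2(3988.09, -719.87) mod 360° = 100.23°; distance = √((3988.09)² + (-719.87)²) = 4052.541 m.

100°, 4053 m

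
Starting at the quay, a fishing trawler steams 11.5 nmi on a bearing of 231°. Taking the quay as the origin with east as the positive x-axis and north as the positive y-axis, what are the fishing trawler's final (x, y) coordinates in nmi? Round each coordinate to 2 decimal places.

Leg 1 (231°, 11.5 nmi): east 11.5 sin 231° = -8.94, north 11.5 cos 231° = -7.24
Summing: -8.94 nmi east, -7.24 nmi north → (-8.94, -7.24).

(-8.94, -7.24)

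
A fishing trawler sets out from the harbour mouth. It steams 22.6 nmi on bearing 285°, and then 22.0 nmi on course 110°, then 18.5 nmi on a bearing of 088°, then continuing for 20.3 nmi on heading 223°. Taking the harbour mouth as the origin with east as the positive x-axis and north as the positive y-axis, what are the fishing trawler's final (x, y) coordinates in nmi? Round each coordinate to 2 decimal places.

Leg 1 (285°, 22.6 nmi): east 22.6 sin 285° = -21.83, north 22.6 cos 285° = 5.85
Leg 2 (110°, 22.0 nmi): east 22.0 sin 110° = 20.67, north 22.0 cos 110° = -7.52
Leg 3 (088°, 18.5 nmi): east 18.5 sin 88° = 18.49, north 18.5 cos 88° = 0.65
Leg 4 (223°, 20.3 nmi): east 20.3 sin 223° = -13.84, north 20.3 cos 223° = -14.85
Summing: 3.49 nmi east, -15.88 nmi north → (3.49, -15.88).

(3.49, -15.88)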